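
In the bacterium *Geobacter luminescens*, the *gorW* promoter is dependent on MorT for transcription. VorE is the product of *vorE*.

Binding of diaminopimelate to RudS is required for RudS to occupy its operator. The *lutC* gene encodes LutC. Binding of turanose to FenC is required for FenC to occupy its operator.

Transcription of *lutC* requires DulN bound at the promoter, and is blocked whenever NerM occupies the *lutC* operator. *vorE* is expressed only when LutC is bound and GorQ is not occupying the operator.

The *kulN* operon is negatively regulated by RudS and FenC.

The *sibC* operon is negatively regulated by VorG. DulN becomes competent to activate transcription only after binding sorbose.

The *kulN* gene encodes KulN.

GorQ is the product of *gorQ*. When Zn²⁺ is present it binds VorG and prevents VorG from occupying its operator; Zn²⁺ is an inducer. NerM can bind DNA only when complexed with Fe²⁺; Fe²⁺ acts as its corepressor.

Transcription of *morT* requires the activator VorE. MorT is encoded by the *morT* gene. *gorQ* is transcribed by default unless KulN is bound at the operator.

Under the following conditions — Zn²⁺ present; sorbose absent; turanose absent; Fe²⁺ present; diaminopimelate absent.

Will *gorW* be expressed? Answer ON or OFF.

Diaminopimelate is absent, so RudS is inactive.
Turanose is absent, so FenC is inactive.
With no repressor bound, *kulN* is transcribed.
So KulN is produced and active.
With repressor KulN bound, *gorQ* is not transcribed.
So GorQ is not produced.
Sorbose is absent, so DulN is inactive.
Fe²⁺ is present, so NerM is active.
With repressor NerM bound, *lutC* is not transcribed.
So LutC is not produced.
Required activator LutC is absent, so *vorE* is not transcribed.
So VorE is not produced.
Required activator VorE is absent, so *morT* is not transcribed.
So MorT is not produced.
Required activator MorT is absent, so *gorW* is not transcribed.

OFF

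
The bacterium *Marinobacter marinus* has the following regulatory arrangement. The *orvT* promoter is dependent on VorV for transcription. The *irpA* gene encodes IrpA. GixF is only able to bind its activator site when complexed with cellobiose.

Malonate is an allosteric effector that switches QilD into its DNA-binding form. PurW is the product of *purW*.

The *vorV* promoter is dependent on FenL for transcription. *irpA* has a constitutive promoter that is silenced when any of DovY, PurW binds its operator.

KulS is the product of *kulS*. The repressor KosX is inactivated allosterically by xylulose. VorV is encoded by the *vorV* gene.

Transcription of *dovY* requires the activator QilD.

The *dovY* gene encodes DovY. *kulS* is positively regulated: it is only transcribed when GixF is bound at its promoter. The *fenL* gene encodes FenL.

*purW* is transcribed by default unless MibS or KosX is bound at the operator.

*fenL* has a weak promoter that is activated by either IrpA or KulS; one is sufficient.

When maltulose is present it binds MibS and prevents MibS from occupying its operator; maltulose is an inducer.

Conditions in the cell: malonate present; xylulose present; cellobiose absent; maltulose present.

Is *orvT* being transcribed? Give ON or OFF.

Malonate is present, so QilD is active.
No repressor is bound and QilD is active, so *dovY* is transcribed.
So DovY is produced and active.
Maltulose is present, so MibS is inactive.
Xylulose is present, so KosX is inactive.
With no repressor bound, *purW* is transcribed.
So PurW is produced and active.
With repressor DovY bound, *irpA* is not transcribed.
So IrpA is not produced.
Cellobiose is absent, so GixF is inactive.
Required activator GixF is absent, so *kulS* is not transcribed.
So KulS is not produced.
No activator is available at the *fenL* promoter, so *fenL* is not transcribed.
So FenL is not produced.
Required activator FenL is absent, so *vorV* is not transcribed.
So VorV is not produced.
Required activator VorV is absent, so *orvT* is not transcribed.

OFF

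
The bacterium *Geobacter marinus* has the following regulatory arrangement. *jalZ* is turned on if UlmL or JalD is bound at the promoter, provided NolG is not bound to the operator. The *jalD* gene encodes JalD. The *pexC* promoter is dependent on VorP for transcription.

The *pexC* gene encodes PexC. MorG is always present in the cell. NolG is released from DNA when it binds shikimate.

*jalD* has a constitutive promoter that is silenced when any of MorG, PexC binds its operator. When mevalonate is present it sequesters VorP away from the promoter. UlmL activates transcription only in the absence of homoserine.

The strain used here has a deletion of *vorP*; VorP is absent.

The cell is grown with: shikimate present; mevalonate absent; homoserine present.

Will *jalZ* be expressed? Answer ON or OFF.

OFF

Homoserine is present, so UlmL is inactive.
Shikimate is present, so NolG is inactive.
MorG is produced constitutively and is active.
VorP is non-functional in this strain, so it has no effect.
Required activator VorP is absent, so *pexC* is not transcribed.
So PexC is not produced.
With repressor MorG bound, *jalD* is not transcribed.
So JalD is not produced.
No activator is available at the *jalZ* promoter, so *jalZ* is not transcribed.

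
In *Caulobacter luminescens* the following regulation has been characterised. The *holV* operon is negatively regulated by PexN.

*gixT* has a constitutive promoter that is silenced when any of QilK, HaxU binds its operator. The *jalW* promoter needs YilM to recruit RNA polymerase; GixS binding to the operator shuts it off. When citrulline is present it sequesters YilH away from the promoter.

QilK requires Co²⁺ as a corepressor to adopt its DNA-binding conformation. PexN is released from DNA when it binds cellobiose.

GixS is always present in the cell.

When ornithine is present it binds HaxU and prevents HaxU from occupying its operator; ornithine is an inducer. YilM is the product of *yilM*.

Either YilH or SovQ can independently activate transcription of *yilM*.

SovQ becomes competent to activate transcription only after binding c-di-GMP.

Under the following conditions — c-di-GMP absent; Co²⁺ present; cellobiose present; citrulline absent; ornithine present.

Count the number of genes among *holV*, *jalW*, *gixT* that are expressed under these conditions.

1

Cellobiose is present, so PexN is inactive.
With no repressor bound, *holV* is transcribed.
→ *holV* is ON.
GixS is produced constitutively and is active.
Citrulline is absent, so YilH is active.
c-di-GMP is absent, so SovQ is inactive.
Activator YilH is present, so *yilM* is transcribed.
So YilM is produced and active.
With repressor GixS bound, *jalW* is not transcribed.
→ *jalW* is OFF.
Co²⁺ is present, so QilK is active.
Ornithine is present, so HaxU is inactive.
With repressor QilK bound, *gixT* is not transcribed.
→ *gixT* is OFF.
1 of the 3 genes is transcribed.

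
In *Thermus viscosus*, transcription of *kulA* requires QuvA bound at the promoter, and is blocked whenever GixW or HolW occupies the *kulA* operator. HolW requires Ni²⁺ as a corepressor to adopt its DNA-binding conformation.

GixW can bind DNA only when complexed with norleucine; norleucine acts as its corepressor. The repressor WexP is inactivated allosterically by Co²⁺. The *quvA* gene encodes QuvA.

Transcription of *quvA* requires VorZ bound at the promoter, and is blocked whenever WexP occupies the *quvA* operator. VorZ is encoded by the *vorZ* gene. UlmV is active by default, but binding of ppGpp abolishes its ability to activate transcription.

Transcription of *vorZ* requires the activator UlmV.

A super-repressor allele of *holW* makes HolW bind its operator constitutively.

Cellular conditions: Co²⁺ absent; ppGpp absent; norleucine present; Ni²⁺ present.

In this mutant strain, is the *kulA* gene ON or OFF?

Norleucine is present, so GixW is active.
ppGpp is absent, so UlmV is active.
No repressor is bound and UlmV is active, so *vorZ* is transcribed.
So VorZ is produced and active.
Co²⁺ is absent, so WexP is active.
With repressor WexP bound, *quvA* is not transcribed.
So QuvA is not produced.
HolW is constitutively active in this strain.
With repressor GixW bound, *kulA* is not transcribed.

OFF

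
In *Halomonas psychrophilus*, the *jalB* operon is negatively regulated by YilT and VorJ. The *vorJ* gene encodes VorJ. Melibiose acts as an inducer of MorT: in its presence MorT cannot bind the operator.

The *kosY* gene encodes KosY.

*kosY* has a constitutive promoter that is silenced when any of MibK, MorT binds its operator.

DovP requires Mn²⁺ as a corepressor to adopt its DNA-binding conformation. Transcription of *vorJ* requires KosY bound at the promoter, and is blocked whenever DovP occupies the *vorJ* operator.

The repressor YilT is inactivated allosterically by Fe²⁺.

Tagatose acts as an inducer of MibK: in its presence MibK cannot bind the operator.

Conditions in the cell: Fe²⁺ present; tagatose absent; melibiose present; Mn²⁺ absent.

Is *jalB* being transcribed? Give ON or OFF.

Fe²⁺ is present, so YilT is inactive.
Mn²⁺ is absent, so DovP is inactive.
Tagatose is absent, so MibK is active.
Melibiose is present, so MorT is inactive.
With repressor MibK bound, *kosY* is not transcribed.
So KosY is not produced.
Required activator KosY is absent, so *vorJ* is not transcribed.
So VorJ is not produced.
With no repressor bound, *jalB* is transcribed.

ON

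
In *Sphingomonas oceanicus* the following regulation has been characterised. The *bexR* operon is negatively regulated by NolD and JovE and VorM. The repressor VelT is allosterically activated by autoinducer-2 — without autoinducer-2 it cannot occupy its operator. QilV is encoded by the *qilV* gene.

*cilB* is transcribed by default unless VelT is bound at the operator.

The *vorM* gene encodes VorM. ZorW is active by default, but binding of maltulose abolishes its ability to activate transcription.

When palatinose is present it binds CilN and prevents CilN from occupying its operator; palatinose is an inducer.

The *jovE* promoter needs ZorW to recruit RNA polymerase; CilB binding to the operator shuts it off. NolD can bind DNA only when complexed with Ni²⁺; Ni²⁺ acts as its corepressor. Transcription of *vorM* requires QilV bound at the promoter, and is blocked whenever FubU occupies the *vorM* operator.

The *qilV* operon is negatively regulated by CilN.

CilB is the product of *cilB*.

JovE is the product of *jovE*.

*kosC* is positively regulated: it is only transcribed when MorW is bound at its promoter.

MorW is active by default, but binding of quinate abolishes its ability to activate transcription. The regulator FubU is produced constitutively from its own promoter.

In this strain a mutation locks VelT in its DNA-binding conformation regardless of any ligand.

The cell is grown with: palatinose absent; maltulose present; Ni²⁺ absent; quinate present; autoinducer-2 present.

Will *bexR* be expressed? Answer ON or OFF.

ON

Ni²⁺ is absent, so NolD is inactive.
VelT is constitutively active in this strain.
With repressor VelT bound, *cilB* is not transcribed.
So CilB is not produced.
Maltulose is present, so ZorW is inactive.
Required activator ZorW is absent, so *jovE* is not transcribed.
So JovE is not produced.
Palatinose is absent, so CilN is active.
With repressor CilN bound, *qilV* is not transcribed.
So QilV is not produced.
FubU is produced constitutively and is active.
With repressor FubU bound, *vorM* is not transcribed.
So VorM is not produced.
With no repressor bound, *bexR* is transcribed.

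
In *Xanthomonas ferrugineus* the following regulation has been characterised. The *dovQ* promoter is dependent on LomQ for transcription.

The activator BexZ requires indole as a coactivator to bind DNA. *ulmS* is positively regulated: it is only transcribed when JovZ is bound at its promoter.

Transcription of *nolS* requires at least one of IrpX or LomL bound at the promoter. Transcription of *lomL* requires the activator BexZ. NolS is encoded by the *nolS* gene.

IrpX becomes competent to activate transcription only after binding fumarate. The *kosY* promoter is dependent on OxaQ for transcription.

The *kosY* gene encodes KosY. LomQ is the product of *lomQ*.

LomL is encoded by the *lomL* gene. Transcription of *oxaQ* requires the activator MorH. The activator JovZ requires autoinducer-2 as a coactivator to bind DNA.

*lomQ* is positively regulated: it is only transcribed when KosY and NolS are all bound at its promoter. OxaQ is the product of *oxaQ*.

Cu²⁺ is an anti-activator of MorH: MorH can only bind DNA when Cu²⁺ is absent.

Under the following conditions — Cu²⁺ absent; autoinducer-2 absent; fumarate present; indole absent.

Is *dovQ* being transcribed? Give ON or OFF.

Cu²⁺ is absent, so MorH is active.
No repressor is bound and MorH is active, so *oxaQ* is transcribed.
So OxaQ is produced and active.
No repressor is bound and OxaQ is active, so *kosY* is transcribed.
So KosY is produced and active.
Fumarate is present, so IrpX is active.
Indole is absent, so BexZ is inactive.
Required activator BexZ is absent, so *lomL* is not transcribed.
So LomL is not produced.
Activator IrpX is present, so *nolS* is transcribed.
So NolS is produced and active.
No repressor is bound and KosY and NolS are active, so *lomQ* is transcribed.
So LomQ is produced and active.
No repressor is bound and LomQ is active, so *dovQ* is transcribed.

ON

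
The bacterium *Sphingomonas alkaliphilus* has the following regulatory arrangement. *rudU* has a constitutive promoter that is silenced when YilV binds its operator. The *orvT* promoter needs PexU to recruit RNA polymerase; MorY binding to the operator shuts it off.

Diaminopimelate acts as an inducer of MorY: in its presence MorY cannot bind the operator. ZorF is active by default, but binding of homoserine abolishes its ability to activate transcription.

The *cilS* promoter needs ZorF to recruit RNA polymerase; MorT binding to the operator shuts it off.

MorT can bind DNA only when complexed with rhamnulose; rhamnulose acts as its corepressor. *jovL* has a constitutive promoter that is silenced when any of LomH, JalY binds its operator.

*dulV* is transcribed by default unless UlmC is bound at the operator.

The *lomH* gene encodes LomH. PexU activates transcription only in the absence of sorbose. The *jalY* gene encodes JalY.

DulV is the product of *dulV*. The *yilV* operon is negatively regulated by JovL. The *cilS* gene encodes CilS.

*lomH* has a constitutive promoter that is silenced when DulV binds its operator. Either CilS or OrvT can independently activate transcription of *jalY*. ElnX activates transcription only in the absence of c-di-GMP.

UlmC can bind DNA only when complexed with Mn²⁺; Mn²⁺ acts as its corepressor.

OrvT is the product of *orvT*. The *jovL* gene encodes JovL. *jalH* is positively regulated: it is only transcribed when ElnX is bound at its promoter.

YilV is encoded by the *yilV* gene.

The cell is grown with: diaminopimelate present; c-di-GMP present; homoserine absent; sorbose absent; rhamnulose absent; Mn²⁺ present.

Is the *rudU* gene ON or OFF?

Mn²⁺ is present, so UlmC is active.
With repressor UlmC bound, *dulV* is not transcribed.
So DulV is not produced.
With no repressor bound, *lomH* is transcribed.
So LomH is produced and active.
Rhamnulose is absent, so MorT is inactive.
Homoserine is absent, so ZorF is active.
No repressor is bound and ZorF is active, so *cilS* is transcribed.
So CilS is produced and active.
Diaminopimelate is present, so MorY is inactive.
Sorbose is absent, so PexU is active.
No repressor is bound and PexU is active, so *orvT* is transcribed.
So OrvT is produced and active.
Activator CilS is present, so *jalY* is transcribed.
So JalY is produced and active.
With repressor LomH bound, *jovL* is not transcribed.
So JovL is not produced.
With no repressor bound, *yilV* is transcribed.
So YilV is produced and active.
With repressor YilV bound, *rudU* is not transcribed.

OFF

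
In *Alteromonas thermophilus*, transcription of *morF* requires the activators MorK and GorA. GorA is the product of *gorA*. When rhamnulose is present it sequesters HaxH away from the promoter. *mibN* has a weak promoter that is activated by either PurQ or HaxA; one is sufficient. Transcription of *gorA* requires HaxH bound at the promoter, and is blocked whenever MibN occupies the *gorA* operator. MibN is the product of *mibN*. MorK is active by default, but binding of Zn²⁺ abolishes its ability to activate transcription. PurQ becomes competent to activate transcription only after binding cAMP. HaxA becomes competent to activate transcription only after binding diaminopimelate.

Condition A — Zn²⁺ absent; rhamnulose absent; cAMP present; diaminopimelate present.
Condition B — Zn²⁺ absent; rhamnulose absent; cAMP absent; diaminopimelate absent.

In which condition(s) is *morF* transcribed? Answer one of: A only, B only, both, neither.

B only

Condition A:
Zn²⁺ is absent, so MorK is active.
Rhamnulose is absent, so HaxH is active.
cAMP is present, so PurQ is active.
Diaminopimelate is present, so HaxA is active.
Activator PurQ is present, so *mibN* is transcribed.
So MibN is produced and active.
With repressor MibN bound, *gorA* is not transcribed.
So GorA is not produced.
Required activator GorA is absent, so *morF* is not transcribed.
→ *morF* is OFF in A.
Condition B:
Zn²⁺ is absent, so MorK is active.
Rhamnulose is absent, so HaxH is active.
cAMP is absent, so PurQ is inactive.
Diaminopimelate is absent, so HaxA is inactive.
No activator is available at the *mibN* promoter, so *mibN* is not transcribed.
So MibN is not produced.
No repressor is bound and HaxH is active, so *gorA* is transcribed.
So GorA is produced and active.
No repressor is bound and MorK and GorA are active, so *morF* is transcribed.
→ *morF* is ON in B.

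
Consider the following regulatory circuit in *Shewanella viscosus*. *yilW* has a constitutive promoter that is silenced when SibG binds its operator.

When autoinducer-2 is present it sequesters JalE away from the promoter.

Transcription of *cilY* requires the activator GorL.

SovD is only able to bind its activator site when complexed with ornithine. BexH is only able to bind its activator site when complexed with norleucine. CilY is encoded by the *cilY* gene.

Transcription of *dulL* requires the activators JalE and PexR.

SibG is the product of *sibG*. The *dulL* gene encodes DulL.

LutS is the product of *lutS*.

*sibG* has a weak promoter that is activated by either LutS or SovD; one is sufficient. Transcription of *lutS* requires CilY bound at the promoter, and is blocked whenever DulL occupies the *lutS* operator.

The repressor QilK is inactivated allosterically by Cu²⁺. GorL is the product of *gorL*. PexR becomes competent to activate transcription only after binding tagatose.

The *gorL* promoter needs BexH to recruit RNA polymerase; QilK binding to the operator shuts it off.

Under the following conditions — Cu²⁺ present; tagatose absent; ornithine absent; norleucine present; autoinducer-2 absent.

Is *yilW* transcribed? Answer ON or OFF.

OFF

Cu²⁺ is present, so QilK is inactive.
Norleucine is present, so BexH is active.
No repressor is bound and BexH is active, so *gorL* is transcribed.
So GorL is produced and active.
No repressor is bound and GorL is active, so *cilY* is transcribed.
So CilY is produced and active.
Autoinducer-2 is absent, so JalE is active.
Tagatose is absent, so PexR is inactive.
Required activator PexR is absent, so *dulL* is not transcribed.
So DulL is not produced.
No repressor is bound and CilY is active, so *lutS* is transcribed.
So LutS is produced and active.
Ornithine is absent, so SovD is inactive.
Activator LutS is present, so *sibG* is transcribed.
So SibG is produced and active.
With repressor SibG bound, *yilW* is not transcribed.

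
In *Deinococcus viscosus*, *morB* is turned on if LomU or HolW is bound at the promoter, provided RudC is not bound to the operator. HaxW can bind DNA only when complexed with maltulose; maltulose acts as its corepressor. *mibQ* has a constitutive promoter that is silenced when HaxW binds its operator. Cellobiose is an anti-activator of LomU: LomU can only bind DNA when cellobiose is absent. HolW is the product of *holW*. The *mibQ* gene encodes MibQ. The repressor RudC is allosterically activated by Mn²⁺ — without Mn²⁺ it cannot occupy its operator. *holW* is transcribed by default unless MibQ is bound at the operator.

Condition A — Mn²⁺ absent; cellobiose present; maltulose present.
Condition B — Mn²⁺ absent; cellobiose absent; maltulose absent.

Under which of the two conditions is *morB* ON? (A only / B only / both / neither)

Condition A:
Mn²⁺ is absent, so RudC is inactive.
Cellobiose is present, so LomU is inactive.
Maltulose is present, so HaxW is active.
With repressor HaxW bound, *mibQ* is not transcribed.
So MibQ is not produced.
With no repressor bound, *holW* is transcribed.
So HolW is produced and active.
Activator HolW is present, so *morB* is transcribed.
→ *morB* is ON in A.
Condition B:
Mn²⁺ is absent, so RudC is inactive.
Cellobiose is absent, so LomU is active.
Maltulose is absent, so HaxW is inactive.
With no repressor bound, *mibQ* is transcribed.
So MibQ is produced and active.
With repressor MibQ bound, *holW* is not transcribed.
So HolW is not produced.
Activator LomU is present, so *morB* is transcribed.
→ *morB* is ON in B.

both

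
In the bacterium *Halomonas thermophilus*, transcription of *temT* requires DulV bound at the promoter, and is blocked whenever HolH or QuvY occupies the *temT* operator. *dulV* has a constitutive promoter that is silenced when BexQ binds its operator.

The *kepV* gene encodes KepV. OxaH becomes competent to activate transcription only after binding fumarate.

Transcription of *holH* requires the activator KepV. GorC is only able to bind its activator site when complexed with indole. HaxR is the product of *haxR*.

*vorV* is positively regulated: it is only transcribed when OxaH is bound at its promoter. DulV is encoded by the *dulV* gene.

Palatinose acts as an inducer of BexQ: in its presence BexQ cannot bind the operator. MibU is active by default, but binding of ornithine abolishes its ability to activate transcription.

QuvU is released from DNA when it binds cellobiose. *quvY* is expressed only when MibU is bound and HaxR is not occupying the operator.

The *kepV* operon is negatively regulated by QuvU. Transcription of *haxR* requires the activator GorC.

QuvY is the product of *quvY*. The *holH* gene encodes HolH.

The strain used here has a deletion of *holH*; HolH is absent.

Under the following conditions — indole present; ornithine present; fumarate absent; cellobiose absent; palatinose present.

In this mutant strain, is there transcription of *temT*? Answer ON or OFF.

ON

HolH is non-functional in this strain, so it has no effect.
Palatinose is present, so BexQ is inactive.
With no repressor bound, *dulV* is transcribed.
So DulV is produced and active.
Indole is present, so GorC is active.
No repressor is bound and GorC is active, so *haxR* is transcribed.
So HaxR is produced and active.
Ornithine is present, so MibU is inactive.
With repressor HaxR bound, *quvY* is not transcribed.
So QuvY is not produced.
No repressor is bound and DulV is active, so *temT* is transcribed.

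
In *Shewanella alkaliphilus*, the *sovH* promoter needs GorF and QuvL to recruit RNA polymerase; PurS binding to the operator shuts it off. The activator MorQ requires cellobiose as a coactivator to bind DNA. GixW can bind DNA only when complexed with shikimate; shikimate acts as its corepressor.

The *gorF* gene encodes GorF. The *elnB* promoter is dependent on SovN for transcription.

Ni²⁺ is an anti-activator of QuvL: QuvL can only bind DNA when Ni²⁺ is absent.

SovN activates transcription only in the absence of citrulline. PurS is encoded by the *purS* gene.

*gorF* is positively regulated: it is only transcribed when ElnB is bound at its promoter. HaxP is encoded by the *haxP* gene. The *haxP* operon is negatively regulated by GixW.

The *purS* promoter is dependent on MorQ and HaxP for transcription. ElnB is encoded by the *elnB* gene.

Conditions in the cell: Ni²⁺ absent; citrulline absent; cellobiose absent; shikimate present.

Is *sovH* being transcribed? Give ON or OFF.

ON

Cellobiose is absent, so MorQ is inactive.
Shikimate is present, so GixW is active.
With repressor GixW bound, *haxP* is not transcribed.
So HaxP is not produced.
Required activator MorQ is absent, so *purS* is not transcribed.
So PurS is not produced.
Citrulline is absent, so SovN is active.
No repressor is bound and SovN is active, so *elnB* is transcribed.
So ElnB is produced and active.
No repressor is bound and ElnB is active, so *gorF* is transcribed.
So GorF is produced and active.
Ni²⁺ is absent, so QuvL is active.
No repressor is bound and GorF and QuvL are active, so *sovH* is transcribed.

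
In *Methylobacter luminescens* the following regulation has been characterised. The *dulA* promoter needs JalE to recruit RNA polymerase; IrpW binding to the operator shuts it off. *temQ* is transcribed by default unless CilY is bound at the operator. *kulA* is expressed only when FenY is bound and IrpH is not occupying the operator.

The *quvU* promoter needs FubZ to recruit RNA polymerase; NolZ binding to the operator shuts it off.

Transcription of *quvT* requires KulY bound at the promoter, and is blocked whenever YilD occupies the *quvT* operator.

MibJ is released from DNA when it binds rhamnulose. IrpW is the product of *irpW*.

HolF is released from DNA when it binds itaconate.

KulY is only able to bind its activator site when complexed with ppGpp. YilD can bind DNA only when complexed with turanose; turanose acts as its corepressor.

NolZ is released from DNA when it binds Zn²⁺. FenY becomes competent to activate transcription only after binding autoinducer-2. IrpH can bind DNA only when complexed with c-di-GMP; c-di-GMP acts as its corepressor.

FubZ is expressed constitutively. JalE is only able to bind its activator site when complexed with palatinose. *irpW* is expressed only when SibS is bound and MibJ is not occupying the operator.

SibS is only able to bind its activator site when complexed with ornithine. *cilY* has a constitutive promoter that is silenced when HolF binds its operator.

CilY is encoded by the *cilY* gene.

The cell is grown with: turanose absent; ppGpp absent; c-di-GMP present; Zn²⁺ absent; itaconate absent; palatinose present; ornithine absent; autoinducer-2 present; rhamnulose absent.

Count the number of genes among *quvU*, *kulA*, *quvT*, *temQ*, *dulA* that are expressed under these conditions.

2

Zn²⁺ is absent, so NolZ is active.
FubZ is produced constitutively and is active.
With repressor NolZ bound, *quvU* is not transcribed.
→ *quvU* is OFF.
Autoinducer-2 is present, so FenY is active.
c-di-GMP is present, so IrpH is active.
With repressor IrpH bound, *kulA* is not transcribed.
→ *kulA* is OFF.
ppGpp is absent, so KulY is inactive.
Turanose is absent, so YilD is inactive.
Required activator KulY is absent, so *quvT* is not transcribed.
→ *quvT* is OFF.
Itaconate is absent, so HolF is active.
With repressor HolF bound, *cilY* is not transcribed.
So CilY is not produced.
With no repressor bound, *temQ* is transcribed.
→ *temQ* is ON.
Rhamnulose is absent, so MibJ is active.
Ornithine is absent, so SibS is inactive.
With repressor MibJ bound, *irpW* is not transcribed.
So IrpW is not produced.
Palatinose is present, so JalE is active.
No repressor is bound and JalE is active, so *dulA* is transcribed.
→ *dulA* is ON.
2 of the 5 genes are transcribed.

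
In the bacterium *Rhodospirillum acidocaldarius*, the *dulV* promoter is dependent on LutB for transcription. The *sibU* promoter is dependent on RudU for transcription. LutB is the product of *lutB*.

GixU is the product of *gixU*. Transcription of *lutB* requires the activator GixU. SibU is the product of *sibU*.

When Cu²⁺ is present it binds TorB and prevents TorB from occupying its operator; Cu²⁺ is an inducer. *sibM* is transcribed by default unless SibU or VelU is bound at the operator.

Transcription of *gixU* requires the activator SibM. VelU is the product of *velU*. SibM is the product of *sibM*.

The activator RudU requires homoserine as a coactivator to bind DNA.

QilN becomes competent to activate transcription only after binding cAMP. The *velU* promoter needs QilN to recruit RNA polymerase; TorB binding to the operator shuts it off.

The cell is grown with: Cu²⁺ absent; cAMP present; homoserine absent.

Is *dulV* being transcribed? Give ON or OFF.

ON

Homoserine is absent, so RudU is inactive.
Required activator RudU is absent, so *sibU* is not transcribed.
So SibU is not produced.
cAMP is present, so QilN is active.
Cu²⁺ is absent, so TorB is active.
With repressor TorB bound, *velU* is not transcribed.
So VelU is not produced.
With no repressor bound, *sibM* is transcribed.
So SibM is produced and active.
No repressor is bound and SibM is active, so *gixU* is transcribed.
So GixU is produced and active.
No repressor is bound and GixU is active, so *lutB* is transcribed.
So LutB is produced and active.
No repressor is bound and LutB is active, so *dulV* is transcribed.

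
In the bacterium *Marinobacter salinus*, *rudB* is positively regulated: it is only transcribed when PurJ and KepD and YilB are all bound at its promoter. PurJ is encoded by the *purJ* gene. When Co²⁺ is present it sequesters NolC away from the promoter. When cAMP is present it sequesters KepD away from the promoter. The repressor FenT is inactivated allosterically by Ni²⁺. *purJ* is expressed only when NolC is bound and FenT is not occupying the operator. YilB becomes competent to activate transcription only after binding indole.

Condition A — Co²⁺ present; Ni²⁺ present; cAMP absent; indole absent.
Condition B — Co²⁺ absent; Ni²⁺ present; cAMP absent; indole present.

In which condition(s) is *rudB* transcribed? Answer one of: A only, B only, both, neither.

Condition A:
Co²⁺ is present, so NolC is inactive.
Ni²⁺ is present, so FenT is inactive.
Required activator NolC is absent, so *purJ* is not transcribed.
So PurJ is not produced.
cAMP is absent, so KepD is active.
Indole is absent, so YilB is inactive.
Required activator PurJ is absent, so *rudB* is not transcribed.
→ *rudB* is OFF in A.
Condition B:
Co²⁺ is absent, so NolC is active.
Ni²⁺ is present, so FenT is inactive.
No repressor is bound and NolC is active, so *purJ* is transcribed.
So PurJ is produced and active.
cAMP is absent, so KepD is active.
Indole is present, so YilB is active.
No repressor is bound and PurJ and KepD and YilB are active, so *rudB* is transcribed.
→ *rudB* is ON in B.

B only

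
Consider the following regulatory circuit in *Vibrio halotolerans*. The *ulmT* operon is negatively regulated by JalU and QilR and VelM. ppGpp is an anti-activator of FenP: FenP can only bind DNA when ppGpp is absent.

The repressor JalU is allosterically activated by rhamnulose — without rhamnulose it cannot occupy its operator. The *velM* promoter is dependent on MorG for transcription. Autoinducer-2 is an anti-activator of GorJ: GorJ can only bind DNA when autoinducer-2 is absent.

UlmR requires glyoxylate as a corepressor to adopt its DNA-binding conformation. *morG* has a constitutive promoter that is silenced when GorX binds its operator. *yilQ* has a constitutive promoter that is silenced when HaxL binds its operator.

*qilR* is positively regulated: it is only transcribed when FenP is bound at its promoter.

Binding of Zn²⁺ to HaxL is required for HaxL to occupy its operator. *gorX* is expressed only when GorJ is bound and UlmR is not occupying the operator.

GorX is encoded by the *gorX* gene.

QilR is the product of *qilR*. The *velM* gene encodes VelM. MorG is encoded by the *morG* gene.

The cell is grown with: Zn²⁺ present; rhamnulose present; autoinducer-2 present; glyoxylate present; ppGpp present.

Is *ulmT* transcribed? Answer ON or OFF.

OFF

Rhamnulose is present, so JalU is active.
ppGpp is present, so FenP is inactive.
Required activator FenP is absent, so *qilR* is not transcribed.
So QilR is not produced.
Glyoxylate is present, so UlmR is active.
Autoinducer-2 is present, so GorJ is inactive.
With repressor UlmR bound, *gorX* is not transcribed.
So GorX is not produced.
With no repressor bound, *morG* is transcribed.
So MorG is produced and active.
No repressor is bound and MorG is active, so *velM* is transcribed.
So VelM is produced and active.
With repressor JalU bound, *ulmT* is not transcribed.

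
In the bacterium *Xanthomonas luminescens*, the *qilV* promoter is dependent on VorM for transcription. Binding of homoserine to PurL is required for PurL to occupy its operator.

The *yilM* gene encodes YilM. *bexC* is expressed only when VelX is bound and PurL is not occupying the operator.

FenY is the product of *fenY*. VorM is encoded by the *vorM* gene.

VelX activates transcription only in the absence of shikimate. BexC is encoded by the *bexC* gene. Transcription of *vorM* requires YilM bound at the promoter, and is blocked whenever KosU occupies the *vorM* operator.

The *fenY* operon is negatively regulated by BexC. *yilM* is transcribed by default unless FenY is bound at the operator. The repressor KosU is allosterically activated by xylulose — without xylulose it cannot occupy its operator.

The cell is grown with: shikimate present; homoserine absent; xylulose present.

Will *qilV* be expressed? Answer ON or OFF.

Shikimate is present, so VelX is inactive.
Homoserine is absent, so PurL is inactive.
Required activator VelX is absent, so *bexC* is not transcribed.
So BexC is not produced.
With no repressor bound, *fenY* is transcribed.
So FenY is produced and active.
With repressor FenY bound, *yilM* is not transcribed.
So YilM is not produced.
Xylulose is present, so KosU is active.
With repressor KosU bound, *vorM* is not transcribed.
So VorM is not produced.
Required activator VorM is absent, so *qilV* is not transcribed.

OFF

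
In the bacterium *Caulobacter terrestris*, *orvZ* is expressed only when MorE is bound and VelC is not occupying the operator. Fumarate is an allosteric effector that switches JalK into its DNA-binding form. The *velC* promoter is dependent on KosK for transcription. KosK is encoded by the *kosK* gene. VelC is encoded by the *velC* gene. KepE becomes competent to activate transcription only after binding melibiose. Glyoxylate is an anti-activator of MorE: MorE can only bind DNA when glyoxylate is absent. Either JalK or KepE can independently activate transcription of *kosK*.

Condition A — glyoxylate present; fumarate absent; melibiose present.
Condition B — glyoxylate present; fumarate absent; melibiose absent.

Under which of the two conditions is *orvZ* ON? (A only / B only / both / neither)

Condition A:
Glyoxylate is present, so MorE is inactive.
Fumarate is absent, so JalK is inactive.
Melibiose is present, so KepE is active.
Activator KepE is present, so *kosK* is transcribed.
So KosK is produced and active.
No repressor is bound and KosK is active, so *velC* is transcribed.
So VelC is produced and active.
With repressor VelC bound, *orvZ* is not transcribed.
→ *orvZ* is OFF in A.
Condition B:
Glyoxylate is present, so MorE is inactive.
Fumarate is absent, so JalK is inactive.
Melibiose is absent, so KepE is inactive.
No activator is available at the *kosK* promoter, so *kosK* is not transcribed.
So KosK is not produced.
Required activator KosK is absent, so *velC* is not transcribed.
So VelC is not produced.
Required activator MorE is absent, so *orvZ* is not transcribed.
→ *orvZ* is OFF in B.

neither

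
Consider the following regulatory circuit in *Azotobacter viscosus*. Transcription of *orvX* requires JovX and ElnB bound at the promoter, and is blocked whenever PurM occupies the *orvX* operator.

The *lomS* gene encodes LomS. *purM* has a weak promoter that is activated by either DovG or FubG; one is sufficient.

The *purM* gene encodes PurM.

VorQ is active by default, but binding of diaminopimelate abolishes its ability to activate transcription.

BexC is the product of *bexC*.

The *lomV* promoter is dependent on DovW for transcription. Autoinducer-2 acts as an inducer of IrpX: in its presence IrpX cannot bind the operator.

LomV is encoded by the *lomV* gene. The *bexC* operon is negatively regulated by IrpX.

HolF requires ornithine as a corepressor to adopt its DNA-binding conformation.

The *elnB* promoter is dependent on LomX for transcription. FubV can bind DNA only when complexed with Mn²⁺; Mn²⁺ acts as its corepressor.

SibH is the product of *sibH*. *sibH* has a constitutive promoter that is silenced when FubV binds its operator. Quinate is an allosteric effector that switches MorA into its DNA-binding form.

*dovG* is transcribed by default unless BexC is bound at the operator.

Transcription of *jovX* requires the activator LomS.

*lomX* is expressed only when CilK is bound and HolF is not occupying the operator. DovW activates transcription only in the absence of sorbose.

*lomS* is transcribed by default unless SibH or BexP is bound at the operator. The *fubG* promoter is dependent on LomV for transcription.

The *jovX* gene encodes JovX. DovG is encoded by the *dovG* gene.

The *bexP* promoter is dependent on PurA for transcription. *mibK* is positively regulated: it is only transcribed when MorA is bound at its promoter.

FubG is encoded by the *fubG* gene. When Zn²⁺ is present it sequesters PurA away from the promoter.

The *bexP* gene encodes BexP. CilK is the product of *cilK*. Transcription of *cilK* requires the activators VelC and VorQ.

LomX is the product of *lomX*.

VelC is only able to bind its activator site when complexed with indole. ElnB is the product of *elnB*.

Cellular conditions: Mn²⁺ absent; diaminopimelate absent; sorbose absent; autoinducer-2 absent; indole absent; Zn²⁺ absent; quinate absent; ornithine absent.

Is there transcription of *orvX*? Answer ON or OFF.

Autoinducer-2 is absent, so IrpX is active.
With repressor IrpX bound, *bexC* is not transcribed.
So BexC is not produced.
With no repressor bound, *dovG* is transcribed.
So DovG is produced and active.
Sorbose is absent, so DovW is active.
No repressor is bound and DovW is active, so *lomV* is transcribed.
So LomV is produced and active.
No repressor is bound and LomV is active, so *fubG* is transcribed.
So FubG is produced and active.
Activator DovG is present, so *purM* is transcribed.
So PurM is produced and active.
Mn²⁺ is absent, so FubV is inactive.
With no repressor bound, *sibH* is transcribed.
So SibH is produced and active.
Zn²⁺ is absent, so PurA is active.
No repressor is bound and PurA is active, so *bexP* is transcribed.
So BexP is produced and active.
With repressor SibH bound, *lomS* is not transcribed.
So LomS is not produced.
Required activator LomS is absent, so *jovX* is not transcribed.
So JovX is not produced.
Ornithine is absent, so HolF is inactive.
Indole is absent, so VelC is inactive.
Diaminopimelate is absent, so VorQ is active.
Required activator VelC is absent, so *cilK* is not transcribed.
So CilK is not produced.
Required activator CilK is absent, so *lomX* is not transcribed.
So LomX is not produced.
Required activator LomX is absent, so *elnB* is not transcribed.
So ElnB is not produced.
With repressor PurM bound, *orvX* is not transcribed.

OFF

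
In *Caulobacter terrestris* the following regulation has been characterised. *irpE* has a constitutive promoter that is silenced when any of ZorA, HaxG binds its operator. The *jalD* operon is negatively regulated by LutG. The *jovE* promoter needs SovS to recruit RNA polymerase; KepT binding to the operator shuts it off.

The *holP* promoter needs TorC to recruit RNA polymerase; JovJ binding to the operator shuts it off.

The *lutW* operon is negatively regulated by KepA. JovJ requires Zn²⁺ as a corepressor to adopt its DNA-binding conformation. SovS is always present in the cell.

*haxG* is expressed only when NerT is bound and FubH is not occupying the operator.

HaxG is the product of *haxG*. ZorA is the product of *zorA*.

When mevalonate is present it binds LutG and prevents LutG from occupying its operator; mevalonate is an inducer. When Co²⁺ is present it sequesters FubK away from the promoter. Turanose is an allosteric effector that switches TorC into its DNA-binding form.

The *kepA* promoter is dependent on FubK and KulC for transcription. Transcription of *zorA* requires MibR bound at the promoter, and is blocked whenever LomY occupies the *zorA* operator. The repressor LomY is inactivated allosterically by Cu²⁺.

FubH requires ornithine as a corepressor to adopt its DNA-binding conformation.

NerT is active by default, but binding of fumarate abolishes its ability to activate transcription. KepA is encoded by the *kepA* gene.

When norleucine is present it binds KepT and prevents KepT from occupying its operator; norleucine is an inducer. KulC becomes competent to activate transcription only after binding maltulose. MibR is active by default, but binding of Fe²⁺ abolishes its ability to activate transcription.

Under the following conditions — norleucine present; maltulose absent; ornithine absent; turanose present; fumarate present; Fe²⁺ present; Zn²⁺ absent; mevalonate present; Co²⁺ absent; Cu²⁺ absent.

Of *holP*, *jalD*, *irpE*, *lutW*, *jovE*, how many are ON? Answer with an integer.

Turanose is present, so TorC is active.
Zn²⁺ is absent, so JovJ is inactive.
No repressor is bound and TorC is active, so *holP* is transcribed.
→ *holP* is ON.
Mevalonate is present, so LutG is inactive.
With no repressor bound, *jalD* is transcribed.
→ *jalD* is ON.
Fe²⁺ is present, so MibR is inactive.
Cu²⁺ is absent, so LomY is active.
With repressor LomY bound, *zorA* is not transcribed.
So ZorA is not produced.
Ornithine is absent, so FubH is inactive.
Fumarate is present, so NerT is inactive.
Required activator NerT is absent, so *haxG* is not transcribed.
So HaxG is not produced.
With no repressor bound, *irpE* is transcribed.
→ *irpE* is ON.
Co²⁺ is absent, so FubK is active.
Maltulose is absent, so KulC is inactive.
Required activator KulC is absent, so *kepA* is not transcribed.
So KepA is not produced.
With no repressor bound, *lutW* is transcribed.
→ *lutW* is ON.
SovS is produced constitutively and is active.
Norleucine is present, so KepT is inactive.
No repressor is bound and SovS is active, so *jovE* is transcribed.
→ *jovE* is ON.
5 of the 5 genes are transcribed.

5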